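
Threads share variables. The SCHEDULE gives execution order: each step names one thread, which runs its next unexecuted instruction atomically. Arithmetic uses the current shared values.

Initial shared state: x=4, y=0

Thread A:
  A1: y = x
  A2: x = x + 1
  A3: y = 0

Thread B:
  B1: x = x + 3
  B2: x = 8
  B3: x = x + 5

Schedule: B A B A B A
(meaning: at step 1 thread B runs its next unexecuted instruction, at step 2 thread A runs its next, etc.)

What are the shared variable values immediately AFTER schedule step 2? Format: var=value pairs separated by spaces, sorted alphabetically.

Answer: x=7 y=7

Derivation:
Step 1: thread B executes B1 (x = x + 3). Shared: x=7 y=0. PCs: A@0 B@1
Step 2: thread A executes A1 (y = x). Shared: x=7 y=7. PCs: A@1 B@1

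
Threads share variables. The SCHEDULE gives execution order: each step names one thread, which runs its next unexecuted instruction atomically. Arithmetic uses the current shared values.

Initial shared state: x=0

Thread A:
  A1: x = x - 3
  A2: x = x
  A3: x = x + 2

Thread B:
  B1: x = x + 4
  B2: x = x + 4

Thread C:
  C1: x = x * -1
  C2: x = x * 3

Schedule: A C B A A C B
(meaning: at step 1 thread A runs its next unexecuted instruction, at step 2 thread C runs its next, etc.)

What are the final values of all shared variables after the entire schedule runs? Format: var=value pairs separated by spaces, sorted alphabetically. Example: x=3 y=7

Step 1: thread A executes A1 (x = x - 3). Shared: x=-3. PCs: A@1 B@0 C@0
Step 2: thread C executes C1 (x = x * -1). Shared: x=3. PCs: A@1 B@0 C@1
Step 3: thread B executes B1 (x = x + 4). Shared: x=7. PCs: A@1 B@1 C@1
Step 4: thread A executes A2 (x = x). Shared: x=7. PCs: A@2 B@1 C@1
Step 5: thread A executes A3 (x = x + 2). Shared: x=9. PCs: A@3 B@1 C@1
Step 6: thread C executes C2 (x = x * 3). Shared: x=27. PCs: A@3 B@1 C@2
Step 7: thread B executes B2 (x = x + 4). Shared: x=31. PCs: A@3 B@2 C@2

Answer: x=31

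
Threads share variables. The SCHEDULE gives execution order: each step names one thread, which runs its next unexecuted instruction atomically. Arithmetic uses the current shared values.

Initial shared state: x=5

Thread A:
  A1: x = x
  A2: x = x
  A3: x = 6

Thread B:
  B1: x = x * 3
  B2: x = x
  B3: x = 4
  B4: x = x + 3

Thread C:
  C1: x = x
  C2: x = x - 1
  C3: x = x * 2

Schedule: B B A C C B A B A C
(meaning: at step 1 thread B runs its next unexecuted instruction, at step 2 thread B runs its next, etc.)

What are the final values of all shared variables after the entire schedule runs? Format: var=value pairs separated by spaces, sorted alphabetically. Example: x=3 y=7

Answer: x=12

Derivation:
Step 1: thread B executes B1 (x = x * 3). Shared: x=15. PCs: A@0 B@1 C@0
Step 2: thread B executes B2 (x = x). Shared: x=15. PCs: A@0 B@2 C@0
Step 3: thread A executes A1 (x = x). Shared: x=15. PCs: A@1 B@2 C@0
Step 4: thread C executes C1 (x = x). Shared: x=15. PCs: A@1 B@2 C@1
Step 5: thread C executes C2 (x = x - 1). Shared: x=14. PCs: A@1 B@2 C@2
Step 6: thread B executes B3 (x = 4). Shared: x=4. PCs: A@1 B@3 C@2
Step 7: thread A executes A2 (x = x). Shared: x=4. PCs: A@2 B@3 C@2
Step 8: thread B executes B4 (x = x + 3). Shared: x=7. PCs: A@2 B@4 C@2
Step 9: thread A executes A3 (x = 6). Shared: x=6. PCs: A@3 B@4 C@2
Step 10: thread C executes C3 (x = x * 2). Shared: x=12. PCs: A@3 B@4 C@3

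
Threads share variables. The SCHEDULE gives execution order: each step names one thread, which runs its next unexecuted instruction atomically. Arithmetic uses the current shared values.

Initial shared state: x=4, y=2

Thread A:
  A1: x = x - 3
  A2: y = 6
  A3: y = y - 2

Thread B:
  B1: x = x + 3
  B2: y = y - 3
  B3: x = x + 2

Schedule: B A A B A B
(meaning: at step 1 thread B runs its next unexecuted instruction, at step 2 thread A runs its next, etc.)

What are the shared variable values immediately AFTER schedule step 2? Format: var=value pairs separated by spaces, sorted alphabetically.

Answer: x=4 y=2

Derivation:
Step 1: thread B executes B1 (x = x + 3). Shared: x=7 y=2. PCs: A@0 B@1
Step 2: thread A executes A1 (x = x - 3). Shared: x=4 y=2. PCs: A@1 B@1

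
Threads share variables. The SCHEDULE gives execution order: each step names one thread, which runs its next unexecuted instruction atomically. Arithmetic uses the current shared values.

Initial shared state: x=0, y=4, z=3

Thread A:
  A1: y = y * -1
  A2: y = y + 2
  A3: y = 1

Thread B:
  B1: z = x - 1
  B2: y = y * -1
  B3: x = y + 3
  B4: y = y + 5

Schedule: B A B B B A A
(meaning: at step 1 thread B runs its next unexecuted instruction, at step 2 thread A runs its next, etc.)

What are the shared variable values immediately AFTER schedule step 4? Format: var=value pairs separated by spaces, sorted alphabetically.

Step 1: thread B executes B1 (z = x - 1). Shared: x=0 y=4 z=-1. PCs: A@0 B@1
Step 2: thread A executes A1 (y = y * -1). Shared: x=0 y=-4 z=-1. PCs: A@1 B@1
Step 3: thread B executes B2 (y = y * -1). Shared: x=0 y=4 z=-1. PCs: A@1 B@2
Step 4: thread B executes B3 (x = y + 3). Shared: x=7 y=4 z=-1. PCs: A@1 B@3

Answer: x=7 y=4 z=-1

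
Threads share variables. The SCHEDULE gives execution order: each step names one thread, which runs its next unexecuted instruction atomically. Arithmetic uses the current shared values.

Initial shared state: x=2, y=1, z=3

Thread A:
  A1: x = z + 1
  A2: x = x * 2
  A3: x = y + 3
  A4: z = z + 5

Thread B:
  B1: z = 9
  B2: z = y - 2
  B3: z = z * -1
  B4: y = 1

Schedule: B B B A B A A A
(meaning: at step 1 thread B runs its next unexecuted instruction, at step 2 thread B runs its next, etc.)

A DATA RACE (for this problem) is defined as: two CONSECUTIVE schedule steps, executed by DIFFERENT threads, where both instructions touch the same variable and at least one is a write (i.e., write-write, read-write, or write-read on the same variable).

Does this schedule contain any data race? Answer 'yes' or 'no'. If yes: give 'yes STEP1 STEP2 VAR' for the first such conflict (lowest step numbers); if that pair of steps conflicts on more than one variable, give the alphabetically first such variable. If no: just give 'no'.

Answer: yes 3 4 z

Derivation:
Steps 1,2: same thread (B). No race.
Steps 2,3: same thread (B). No race.
Steps 3,4: B(z = z * -1) vs A(x = z + 1). RACE on z (W-R).
Steps 4,5: A(r=z,w=x) vs B(r=-,w=y). No conflict.
Steps 5,6: B(r=-,w=y) vs A(r=x,w=x). No conflict.
Steps 6,7: same thread (A). No race.
Steps 7,8: same thread (A). No race.
First conflict at steps 3,4.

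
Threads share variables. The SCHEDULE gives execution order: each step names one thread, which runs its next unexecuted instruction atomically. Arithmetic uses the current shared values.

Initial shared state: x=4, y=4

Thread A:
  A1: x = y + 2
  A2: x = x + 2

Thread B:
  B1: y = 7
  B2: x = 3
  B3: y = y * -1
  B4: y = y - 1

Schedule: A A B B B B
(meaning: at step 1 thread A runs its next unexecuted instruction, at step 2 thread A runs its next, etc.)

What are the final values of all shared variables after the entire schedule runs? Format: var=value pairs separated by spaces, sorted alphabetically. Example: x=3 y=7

Step 1: thread A executes A1 (x = y + 2). Shared: x=6 y=4. PCs: A@1 B@0
Step 2: thread A executes A2 (x = x + 2). Shared: x=8 y=4. PCs: A@2 B@0
Step 3: thread B executes B1 (y = 7). Shared: x=8 y=7. PCs: A@2 B@1
Step 4: thread B executes B2 (x = 3). Shared: x=3 y=7. PCs: A@2 B@2
Step 5: thread B executes B3 (y = y * -1). Shared: x=3 y=-7. PCs: A@2 B@3
Step 6: thread B executes B4 (y = y - 1). Shared: x=3 y=-8. PCs: A@2 B@4

Answer: x=3 y=-8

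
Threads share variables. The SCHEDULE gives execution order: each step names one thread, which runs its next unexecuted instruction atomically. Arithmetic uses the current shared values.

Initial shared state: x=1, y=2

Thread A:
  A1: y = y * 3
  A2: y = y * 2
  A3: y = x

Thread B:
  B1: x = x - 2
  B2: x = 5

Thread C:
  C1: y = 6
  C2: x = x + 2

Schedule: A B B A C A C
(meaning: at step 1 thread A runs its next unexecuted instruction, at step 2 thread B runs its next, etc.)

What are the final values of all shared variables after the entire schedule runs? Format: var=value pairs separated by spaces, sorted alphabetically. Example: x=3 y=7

Answer: x=7 y=5

Derivation:
Step 1: thread A executes A1 (y = y * 3). Shared: x=1 y=6. PCs: A@1 B@0 C@0
Step 2: thread B executes B1 (x = x - 2). Shared: x=-1 y=6. PCs: A@1 B@1 C@0
Step 3: thread B executes B2 (x = 5). Shared: x=5 y=6. PCs: A@1 B@2 C@0
Step 4: thread A executes A2 (y = y * 2). Shared: x=5 y=12. PCs: A@2 B@2 C@0
Step 5: thread C executes C1 (y = 6). Shared: x=5 y=6. PCs: A@2 B@2 C@1
Step 6: thread A executes A3 (y = x). Shared: x=5 y=5. PCs: A@3 B@2 C@1
Step 7: thread C executes C2 (x = x + 2). Shared: x=7 y=5. PCs: A@3 B@2 C@2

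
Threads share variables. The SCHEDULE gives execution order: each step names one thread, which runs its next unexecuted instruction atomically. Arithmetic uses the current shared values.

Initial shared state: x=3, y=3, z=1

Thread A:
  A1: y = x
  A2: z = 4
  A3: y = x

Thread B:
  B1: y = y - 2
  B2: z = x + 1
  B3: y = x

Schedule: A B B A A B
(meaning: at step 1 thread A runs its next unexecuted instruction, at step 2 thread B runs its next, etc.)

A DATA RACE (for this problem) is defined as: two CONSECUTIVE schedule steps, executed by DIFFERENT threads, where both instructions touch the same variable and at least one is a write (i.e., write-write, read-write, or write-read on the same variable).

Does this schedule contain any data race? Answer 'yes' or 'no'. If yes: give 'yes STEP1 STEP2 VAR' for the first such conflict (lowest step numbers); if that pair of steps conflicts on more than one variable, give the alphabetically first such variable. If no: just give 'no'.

Steps 1,2: A(y = x) vs B(y = y - 2). RACE on y (W-W).
Steps 2,3: same thread (B). No race.
Steps 3,4: B(z = x + 1) vs A(z = 4). RACE on z (W-W).
Steps 4,5: same thread (A). No race.
Steps 5,6: A(y = x) vs B(y = x). RACE on y (W-W).
First conflict at steps 1,2.

Answer: yes 1 2 y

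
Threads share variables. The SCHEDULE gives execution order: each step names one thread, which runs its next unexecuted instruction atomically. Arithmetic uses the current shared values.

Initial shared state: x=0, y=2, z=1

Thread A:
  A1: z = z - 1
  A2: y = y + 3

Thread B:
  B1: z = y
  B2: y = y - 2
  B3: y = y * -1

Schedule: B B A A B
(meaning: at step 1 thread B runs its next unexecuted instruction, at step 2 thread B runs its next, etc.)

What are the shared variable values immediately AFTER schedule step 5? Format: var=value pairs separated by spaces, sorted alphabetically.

Step 1: thread B executes B1 (z = y). Shared: x=0 y=2 z=2. PCs: A@0 B@1
Step 2: thread B executes B2 (y = y - 2). Shared: x=0 y=0 z=2. PCs: A@0 B@2
Step 3: thread A executes A1 (z = z - 1). Shared: x=0 y=0 z=1. PCs: A@1 B@2
Step 4: thread A executes A2 (y = y + 3). Shared: x=0 y=3 z=1. PCs: A@2 B@2
Step 5: thread B executes B3 (y = y * -1). Shared: x=0 y=-3 z=1. PCs: A@2 B@3

Answer: x=0 y=-3 z=1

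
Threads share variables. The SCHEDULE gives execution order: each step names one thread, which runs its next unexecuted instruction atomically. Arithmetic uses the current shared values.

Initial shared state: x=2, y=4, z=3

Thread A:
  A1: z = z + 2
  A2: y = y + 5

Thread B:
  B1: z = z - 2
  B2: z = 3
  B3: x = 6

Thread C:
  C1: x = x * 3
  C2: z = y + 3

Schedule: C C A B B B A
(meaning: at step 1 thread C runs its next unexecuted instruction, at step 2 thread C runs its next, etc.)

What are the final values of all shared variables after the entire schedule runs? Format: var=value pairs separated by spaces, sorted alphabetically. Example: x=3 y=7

Answer: x=6 y=9 z=3

Derivation:
Step 1: thread C executes C1 (x = x * 3). Shared: x=6 y=4 z=3. PCs: A@0 B@0 C@1
Step 2: thread C executes C2 (z = y + 3). Shared: x=6 y=4 z=7. PCs: A@0 B@0 C@2
Step 3: thread A executes A1 (z = z + 2). Shared: x=6 y=4 z=9. PCs: A@1 B@0 C@2
Step 4: thread B executes B1 (z = z - 2). Shared: x=6 y=4 z=7. PCs: A@1 B@1 C@2
Step 5: thread B executes B2 (z = 3). Shared: x=6 y=4 z=3. PCs: A@1 B@2 C@2
Step 6: thread B executes B3 (x = 6). Shared: x=6 y=4 z=3. PCs: A@1 B@3 C@2
Step 7: thread A executes A2 (y = y + 5). Shared: x=6 y=9 z=3. PCs: A@2 B@3 C@2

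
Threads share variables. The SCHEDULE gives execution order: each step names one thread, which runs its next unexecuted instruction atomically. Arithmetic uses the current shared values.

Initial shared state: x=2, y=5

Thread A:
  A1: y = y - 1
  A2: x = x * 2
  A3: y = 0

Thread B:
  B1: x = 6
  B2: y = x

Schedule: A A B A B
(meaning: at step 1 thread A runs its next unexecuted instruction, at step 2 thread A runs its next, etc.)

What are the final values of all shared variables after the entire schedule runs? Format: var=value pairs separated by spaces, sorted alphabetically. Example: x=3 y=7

Step 1: thread A executes A1 (y = y - 1). Shared: x=2 y=4. PCs: A@1 B@0
Step 2: thread A executes A2 (x = x * 2). Shared: x=4 y=4. PCs: A@2 B@0
Step 3: thread B executes B1 (x = 6). Shared: x=6 y=4. PCs: A@2 B@1
Step 4: thread A executes A3 (y = 0). Shared: x=6 y=0. PCs: A@3 B@1
Step 5: thread B executes B2 (y = x). Shared: x=6 y=6. PCs: A@3 B@2

Answer: x=6 y=6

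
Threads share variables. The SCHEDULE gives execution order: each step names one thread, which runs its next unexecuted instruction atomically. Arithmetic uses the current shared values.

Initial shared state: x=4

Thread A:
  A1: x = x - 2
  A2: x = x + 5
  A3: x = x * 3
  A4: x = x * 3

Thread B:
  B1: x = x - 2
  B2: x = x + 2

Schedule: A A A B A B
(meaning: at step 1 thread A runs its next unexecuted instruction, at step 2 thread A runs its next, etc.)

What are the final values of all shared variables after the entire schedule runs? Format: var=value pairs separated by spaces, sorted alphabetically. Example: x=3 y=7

Step 1: thread A executes A1 (x = x - 2). Shared: x=2. PCs: A@1 B@0
Step 2: thread A executes A2 (x = x + 5). Shared: x=7. PCs: A@2 B@0
Step 3: thread A executes A3 (x = x * 3). Shared: x=21. PCs: A@3 B@0
Step 4: thread B executes B1 (x = x - 2). Shared: x=19. PCs: A@3 B@1
Step 5: thread A executes A4 (x = x * 3). Shared: x=57. PCs: A@4 B@1
Step 6: thread B executes B2 (x = x + 2). Shared: x=59. PCs: A@4 B@2

Answer: x=59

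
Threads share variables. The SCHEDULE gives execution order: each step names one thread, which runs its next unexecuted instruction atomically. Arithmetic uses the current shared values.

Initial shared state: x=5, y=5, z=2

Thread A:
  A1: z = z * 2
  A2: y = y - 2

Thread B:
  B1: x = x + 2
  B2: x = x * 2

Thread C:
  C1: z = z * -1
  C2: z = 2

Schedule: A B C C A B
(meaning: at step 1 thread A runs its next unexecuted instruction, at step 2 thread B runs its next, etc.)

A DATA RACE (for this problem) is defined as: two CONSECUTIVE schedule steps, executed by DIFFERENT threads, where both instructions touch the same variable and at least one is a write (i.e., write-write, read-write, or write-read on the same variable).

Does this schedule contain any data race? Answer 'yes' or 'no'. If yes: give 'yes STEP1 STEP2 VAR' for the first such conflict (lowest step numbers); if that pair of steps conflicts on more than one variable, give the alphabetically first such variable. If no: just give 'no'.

Steps 1,2: A(r=z,w=z) vs B(r=x,w=x). No conflict.
Steps 2,3: B(r=x,w=x) vs C(r=z,w=z). No conflict.
Steps 3,4: same thread (C). No race.
Steps 4,5: C(r=-,w=z) vs A(r=y,w=y). No conflict.
Steps 5,6: A(r=y,w=y) vs B(r=x,w=x). No conflict.

Answer: no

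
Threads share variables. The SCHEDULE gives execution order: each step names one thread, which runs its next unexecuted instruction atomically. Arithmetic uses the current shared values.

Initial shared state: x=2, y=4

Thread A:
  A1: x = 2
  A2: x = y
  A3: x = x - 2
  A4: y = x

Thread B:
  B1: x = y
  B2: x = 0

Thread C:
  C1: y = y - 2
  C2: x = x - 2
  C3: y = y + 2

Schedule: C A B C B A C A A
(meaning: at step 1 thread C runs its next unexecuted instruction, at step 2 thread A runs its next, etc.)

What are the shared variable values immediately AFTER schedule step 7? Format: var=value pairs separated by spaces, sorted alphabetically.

Answer: x=2 y=4

Derivation:
Step 1: thread C executes C1 (y = y - 2). Shared: x=2 y=2. PCs: A@0 B@0 C@1
Step 2: thread A executes A1 (x = 2). Shared: x=2 y=2. PCs: A@1 B@0 C@1
Step 3: thread B executes B1 (x = y). Shared: x=2 y=2. PCs: A@1 B@1 C@1
Step 4: thread C executes C2 (x = x - 2). Shared: x=0 y=2. PCs: A@1 B@1 C@2
Step 5: thread B executes B2 (x = 0). Shared: x=0 y=2. PCs: A@1 B@2 C@2
Step 6: thread A executes A2 (x = y). Shared: x=2 y=2. PCs: A@2 B@2 C@2
Step 7: thread C executes C3 (y = y + 2). Shared: x=2 y=4. PCs: A@2 B@2 C@3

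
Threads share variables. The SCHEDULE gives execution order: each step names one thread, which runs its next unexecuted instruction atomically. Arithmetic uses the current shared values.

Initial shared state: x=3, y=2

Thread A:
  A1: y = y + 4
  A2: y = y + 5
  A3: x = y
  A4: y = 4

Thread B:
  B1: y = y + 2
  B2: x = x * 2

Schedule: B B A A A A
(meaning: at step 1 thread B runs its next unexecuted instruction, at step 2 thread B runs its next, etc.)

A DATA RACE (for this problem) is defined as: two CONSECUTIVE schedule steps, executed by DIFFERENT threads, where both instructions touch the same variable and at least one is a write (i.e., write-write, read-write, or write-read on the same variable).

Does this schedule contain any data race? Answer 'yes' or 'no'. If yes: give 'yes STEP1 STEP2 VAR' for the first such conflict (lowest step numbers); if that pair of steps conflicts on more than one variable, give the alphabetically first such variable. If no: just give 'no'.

Steps 1,2: same thread (B). No race.
Steps 2,3: B(r=x,w=x) vs A(r=y,w=y). No conflict.
Steps 3,4: same thread (A). No race.
Steps 4,5: same thread (A). No race.
Steps 5,6: same thread (A). No race.

Answer: no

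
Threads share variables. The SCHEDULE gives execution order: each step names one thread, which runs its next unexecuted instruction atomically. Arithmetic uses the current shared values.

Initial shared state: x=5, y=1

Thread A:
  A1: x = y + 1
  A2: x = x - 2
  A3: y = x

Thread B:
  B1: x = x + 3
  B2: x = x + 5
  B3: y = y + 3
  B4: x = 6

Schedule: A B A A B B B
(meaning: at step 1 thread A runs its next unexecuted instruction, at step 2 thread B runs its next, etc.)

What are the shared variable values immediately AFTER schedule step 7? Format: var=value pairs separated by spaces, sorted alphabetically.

Answer: x=6 y=6

Derivation:
Step 1: thread A executes A1 (x = y + 1). Shared: x=2 y=1. PCs: A@1 B@0
Step 2: thread B executes B1 (x = x + 3). Shared: x=5 y=1. PCs: A@1 B@1
Step 3: thread A executes A2 (x = x - 2). Shared: x=3 y=1. PCs: A@2 B@1
Step 4: thread A executes A3 (y = x). Shared: x=3 y=3. PCs: A@3 B@1
Step 5: thread B executes B2 (x = x + 5). Shared: x=8 y=3. PCs: A@3 B@2
Step 6: thread B executes B3 (y = y + 3). Shared: x=8 y=6. PCs: A@3 B@3
Step 7: thread B executes B4 (x = 6). Shared: x=6 y=6. PCs: A@3 B@4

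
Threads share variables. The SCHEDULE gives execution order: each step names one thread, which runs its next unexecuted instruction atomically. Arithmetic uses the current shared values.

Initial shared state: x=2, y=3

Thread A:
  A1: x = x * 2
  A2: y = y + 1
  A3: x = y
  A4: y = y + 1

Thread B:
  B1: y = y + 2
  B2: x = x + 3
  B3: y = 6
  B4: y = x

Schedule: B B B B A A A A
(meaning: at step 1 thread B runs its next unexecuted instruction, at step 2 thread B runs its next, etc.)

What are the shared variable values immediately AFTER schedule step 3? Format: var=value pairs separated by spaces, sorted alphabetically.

Step 1: thread B executes B1 (y = y + 2). Shared: x=2 y=5. PCs: A@0 B@1
Step 2: thread B executes B2 (x = x + 3). Shared: x=5 y=5. PCs: A@0 B@2
Step 3: thread B executes B3 (y = 6). Shared: x=5 y=6. PCs: A@0 B@3

Answer: x=5 y=6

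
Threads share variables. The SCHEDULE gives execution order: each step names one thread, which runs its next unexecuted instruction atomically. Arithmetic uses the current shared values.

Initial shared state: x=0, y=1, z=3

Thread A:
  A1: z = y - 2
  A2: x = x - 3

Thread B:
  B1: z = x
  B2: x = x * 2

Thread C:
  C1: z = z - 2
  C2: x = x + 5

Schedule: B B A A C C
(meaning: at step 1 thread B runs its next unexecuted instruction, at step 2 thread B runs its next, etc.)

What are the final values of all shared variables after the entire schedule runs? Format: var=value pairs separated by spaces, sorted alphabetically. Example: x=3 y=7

Step 1: thread B executes B1 (z = x). Shared: x=0 y=1 z=0. PCs: A@0 B@1 C@0
Step 2: thread B executes B2 (x = x * 2). Shared: x=0 y=1 z=0. PCs: A@0 B@2 C@0
Step 3: thread A executes A1 (z = y - 2). Shared: x=0 y=1 z=-1. PCs: A@1 B@2 C@0
Step 4: thread A executes A2 (x = x - 3). Shared: x=-3 y=1 z=-1. PCs: A@2 B@2 C@0
Step 5: thread C executes C1 (z = z - 2). Shared: x=-3 y=1 z=-3. PCs: A@2 B@2 C@1
Step 6: thread C executes C2 (x = x + 5). Shared: x=2 y=1 z=-3. PCs: A@2 B@2 C@2

Answer: x=2 y=1 z=-3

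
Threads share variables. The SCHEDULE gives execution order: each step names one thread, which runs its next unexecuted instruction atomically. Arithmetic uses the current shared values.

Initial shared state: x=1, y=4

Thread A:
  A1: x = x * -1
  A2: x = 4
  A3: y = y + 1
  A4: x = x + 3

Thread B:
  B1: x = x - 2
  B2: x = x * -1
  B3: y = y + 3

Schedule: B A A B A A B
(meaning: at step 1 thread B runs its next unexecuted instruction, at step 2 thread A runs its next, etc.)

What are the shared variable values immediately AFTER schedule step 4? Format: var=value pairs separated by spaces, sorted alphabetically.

Step 1: thread B executes B1 (x = x - 2). Shared: x=-1 y=4. PCs: A@0 B@1
Step 2: thread A executes A1 (x = x * -1). Shared: x=1 y=4. PCs: A@1 B@1
Step 3: thread A executes A2 (x = 4). Shared: x=4 y=4. PCs: A@2 B@1
Step 4: thread B executes B2 (x = x * -1). Shared: x=-4 y=4. PCs: A@2 B@2

Answer: x=-4 y=4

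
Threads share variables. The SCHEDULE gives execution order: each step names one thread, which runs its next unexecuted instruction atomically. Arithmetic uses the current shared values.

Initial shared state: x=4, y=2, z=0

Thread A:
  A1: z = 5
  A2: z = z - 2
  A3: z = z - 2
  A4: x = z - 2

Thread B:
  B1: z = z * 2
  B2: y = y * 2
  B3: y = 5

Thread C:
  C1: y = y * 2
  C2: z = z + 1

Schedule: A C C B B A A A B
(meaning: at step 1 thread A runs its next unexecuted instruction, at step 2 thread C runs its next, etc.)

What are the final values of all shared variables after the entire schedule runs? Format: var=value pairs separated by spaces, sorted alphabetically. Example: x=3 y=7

Answer: x=6 y=5 z=8

Derivation:
Step 1: thread A executes A1 (z = 5). Shared: x=4 y=2 z=5. PCs: A@1 B@0 C@0
Step 2: thread C executes C1 (y = y * 2). Shared: x=4 y=4 z=5. PCs: A@1 B@0 C@1
Step 3: thread C executes C2 (z = z + 1). Shared: x=4 y=4 z=6. PCs: A@1 B@0 C@2
Step 4: thread B executes B1 (z = z * 2). Shared: x=4 y=4 z=12. PCs: A@1 B@1 C@2
Step 5: thread B executes B2 (y = y * 2). Shared: x=4 y=8 z=12. PCs: A@1 B@2 C@2
Step 6: thread A executes A2 (z = z - 2). Shared: x=4 y=8 z=10. PCs: A@2 B@2 C@2
Step 7: thread A executes A3 (z = z - 2). Shared: x=4 y=8 z=8. PCs: A@3 B@2 C@2
Step 8: thread A executes A4 (x = z - 2). Shared: x=6 y=8 z=8. PCs: A@4 B@2 C@2
Step 9: thread B executes B3 (y = 5). Shared: x=6 y=5 z=8. PCs: A@4 B@3 C@2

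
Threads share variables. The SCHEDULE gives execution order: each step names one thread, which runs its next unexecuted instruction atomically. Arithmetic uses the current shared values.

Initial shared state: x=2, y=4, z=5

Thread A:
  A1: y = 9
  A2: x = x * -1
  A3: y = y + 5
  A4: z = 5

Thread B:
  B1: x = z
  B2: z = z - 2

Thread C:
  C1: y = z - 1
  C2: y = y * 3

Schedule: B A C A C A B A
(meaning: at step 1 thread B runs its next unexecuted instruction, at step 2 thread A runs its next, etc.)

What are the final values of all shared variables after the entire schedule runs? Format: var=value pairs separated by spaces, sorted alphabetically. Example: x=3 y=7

Answer: x=-5 y=17 z=5

Derivation:
Step 1: thread B executes B1 (x = z). Shared: x=5 y=4 z=5. PCs: A@0 B@1 C@0
Step 2: thread A executes A1 (y = 9). Shared: x=5 y=9 z=5. PCs: A@1 B@1 C@0
Step 3: thread C executes C1 (y = z - 1). Shared: x=5 y=4 z=5. PCs: A@1 B@1 C@1
Step 4: thread A executes A2 (x = x * -1). Shared: x=-5 y=4 z=5. PCs: A@2 B@1 C@1
Step 5: thread C executes C2 (y = y * 3). Shared: x=-5 y=12 z=5. PCs: A@2 B@1 C@2
Step 6: thread A executes A3 (y = y + 5). Shared: x=-5 y=17 z=5. PCs: A@3 B@1 C@2
Step 7: thread B executes B2 (z = z - 2). Shared: x=-5 y=17 z=3. PCs: A@3 B@2 C@2
Step 8: thread A executes A4 (z = 5). Shared: x=-5 y=17 z=5. PCs: A@4 B@2 C@2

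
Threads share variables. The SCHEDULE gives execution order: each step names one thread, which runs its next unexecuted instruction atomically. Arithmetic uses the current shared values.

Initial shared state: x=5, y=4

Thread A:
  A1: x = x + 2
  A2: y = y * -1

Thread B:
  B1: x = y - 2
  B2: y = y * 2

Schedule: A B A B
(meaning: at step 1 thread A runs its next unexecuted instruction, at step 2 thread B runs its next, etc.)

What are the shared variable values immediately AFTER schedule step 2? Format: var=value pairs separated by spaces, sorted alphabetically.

Answer: x=2 y=4

Derivation:
Step 1: thread A executes A1 (x = x + 2). Shared: x=7 y=4. PCs: A@1 B@0
Step 2: thread B executes B1 (x = y - 2). Shared: x=2 y=4. PCs: A@1 B@1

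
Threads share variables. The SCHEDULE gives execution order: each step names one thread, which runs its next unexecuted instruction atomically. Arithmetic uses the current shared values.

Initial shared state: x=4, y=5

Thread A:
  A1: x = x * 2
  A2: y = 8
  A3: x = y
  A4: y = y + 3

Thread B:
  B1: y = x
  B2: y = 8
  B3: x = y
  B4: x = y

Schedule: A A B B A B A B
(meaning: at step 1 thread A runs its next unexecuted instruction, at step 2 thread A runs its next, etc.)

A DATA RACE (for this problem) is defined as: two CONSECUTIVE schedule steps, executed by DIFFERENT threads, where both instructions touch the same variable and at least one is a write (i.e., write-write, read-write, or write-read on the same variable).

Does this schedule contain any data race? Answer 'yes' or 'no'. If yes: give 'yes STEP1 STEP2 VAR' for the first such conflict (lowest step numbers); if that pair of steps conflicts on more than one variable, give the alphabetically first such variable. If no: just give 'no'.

Answer: yes 2 3 y

Derivation:
Steps 1,2: same thread (A). No race.
Steps 2,3: A(y = 8) vs B(y = x). RACE on y (W-W).
Steps 3,4: same thread (B). No race.
Steps 4,5: B(y = 8) vs A(x = y). RACE on y (W-R).
Steps 5,6: A(x = y) vs B(x = y). RACE on x (W-W).
Steps 6,7: B(x = y) vs A(y = y + 3). RACE on y (R-W).
Steps 7,8: A(y = y + 3) vs B(x = y). RACE on y (W-R).
First conflict at steps 2,3.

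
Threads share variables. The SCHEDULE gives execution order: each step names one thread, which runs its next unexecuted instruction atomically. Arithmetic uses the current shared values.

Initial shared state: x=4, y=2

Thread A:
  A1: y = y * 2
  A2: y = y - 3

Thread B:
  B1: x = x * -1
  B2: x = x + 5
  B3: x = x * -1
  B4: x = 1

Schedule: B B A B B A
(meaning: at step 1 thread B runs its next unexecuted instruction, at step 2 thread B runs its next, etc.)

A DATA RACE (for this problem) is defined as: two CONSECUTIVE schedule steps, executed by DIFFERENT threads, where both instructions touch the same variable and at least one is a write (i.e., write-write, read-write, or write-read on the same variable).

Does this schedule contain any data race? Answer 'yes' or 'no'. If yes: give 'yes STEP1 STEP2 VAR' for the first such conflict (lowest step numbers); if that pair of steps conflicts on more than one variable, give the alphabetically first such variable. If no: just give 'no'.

Steps 1,2: same thread (B). No race.
Steps 2,3: B(r=x,w=x) vs A(r=y,w=y). No conflict.
Steps 3,4: A(r=y,w=y) vs B(r=x,w=x). No conflict.
Steps 4,5: same thread (B). No race.
Steps 5,6: B(r=-,w=x) vs A(r=y,w=y). No conflict.

Answer: no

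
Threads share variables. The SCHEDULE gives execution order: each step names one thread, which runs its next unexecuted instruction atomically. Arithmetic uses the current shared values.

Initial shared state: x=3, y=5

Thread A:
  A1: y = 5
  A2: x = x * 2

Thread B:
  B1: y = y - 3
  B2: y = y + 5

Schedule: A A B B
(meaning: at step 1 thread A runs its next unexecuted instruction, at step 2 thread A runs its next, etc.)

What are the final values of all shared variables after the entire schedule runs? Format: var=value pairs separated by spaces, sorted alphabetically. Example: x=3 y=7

Answer: x=6 y=7

Derivation:
Step 1: thread A executes A1 (y = 5). Shared: x=3 y=5. PCs: A@1 B@0
Step 2: thread A executes A2 (x = x * 2). Shared: x=6 y=5. PCs: A@2 B@0
Step 3: thread B executes B1 (y = y - 3). Shared: x=6 y=2. PCs: A@2 B@1
Step 4: thread B executes B2 (y = y + 5). Shared: x=6 y=7. PCs: A@2 B@2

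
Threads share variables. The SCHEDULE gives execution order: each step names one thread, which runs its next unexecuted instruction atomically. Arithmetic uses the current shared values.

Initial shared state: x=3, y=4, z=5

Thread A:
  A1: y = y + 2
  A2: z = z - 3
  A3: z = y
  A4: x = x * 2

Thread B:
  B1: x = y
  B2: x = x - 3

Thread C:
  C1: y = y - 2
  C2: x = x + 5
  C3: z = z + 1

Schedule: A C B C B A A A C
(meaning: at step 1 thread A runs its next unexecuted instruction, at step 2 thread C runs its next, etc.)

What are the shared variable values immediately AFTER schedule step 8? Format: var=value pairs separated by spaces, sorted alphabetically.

Answer: x=12 y=4 z=4

Derivation:
Step 1: thread A executes A1 (y = y + 2). Shared: x=3 y=6 z=5. PCs: A@1 B@0 C@0
Step 2: thread C executes C1 (y = y - 2). Shared: x=3 y=4 z=5. PCs: A@1 B@0 C@1
Step 3: thread B executes B1 (x = y). Shared: x=4 y=4 z=5. PCs: A@1 B@1 C@1
Step 4: thread C executes C2 (x = x + 5). Shared: x=9 y=4 z=5. PCs: A@1 B@1 C@2
Step 5: thread B executes B2 (x = x - 3). Shared: x=6 y=4 z=5. PCs: A@1 B@2 C@2
Step 6: thread A executes A2 (z = z - 3). Shared: x=6 y=4 z=2. PCs: A@2 B@2 C@2
Step 7: thread A executes A3 (z = y). Shared: x=6 y=4 z=4. PCs: A@3 B@2 C@2
Step 8: thread A executes A4 (x = x * 2). Shared: x=12 y=4 z=4. PCs: A@4 B@2 C@2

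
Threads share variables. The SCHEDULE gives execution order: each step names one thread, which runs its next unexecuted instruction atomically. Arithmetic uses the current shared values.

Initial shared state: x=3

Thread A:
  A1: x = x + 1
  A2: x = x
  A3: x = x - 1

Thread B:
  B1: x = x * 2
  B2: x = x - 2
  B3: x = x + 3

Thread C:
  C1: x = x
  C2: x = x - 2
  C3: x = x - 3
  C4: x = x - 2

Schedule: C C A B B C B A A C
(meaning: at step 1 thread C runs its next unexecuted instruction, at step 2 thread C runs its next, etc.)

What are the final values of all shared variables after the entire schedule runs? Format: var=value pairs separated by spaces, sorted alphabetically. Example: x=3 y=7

Step 1: thread C executes C1 (x = x). Shared: x=3. PCs: A@0 B@0 C@1
Step 2: thread C executes C2 (x = x - 2). Shared: x=1. PCs: A@0 B@0 C@2
Step 3: thread A executes A1 (x = x + 1). Shared: x=2. PCs: A@1 B@0 C@2
Step 4: thread B executes B1 (x = x * 2). Shared: x=4. PCs: A@1 B@1 C@2
Step 5: thread B executes B2 (x = x - 2). Shared: x=2. PCs: A@1 B@2 C@2
Step 6: thread C executes C3 (x = x - 3). Shared: x=-1. PCs: A@1 B@2 C@3
Step 7: thread B executes B3 (x = x + 3). Shared: x=2. PCs: A@1 B@3 C@3
Step 8: thread A executes A2 (x = x). Shared: x=2. PCs: A@2 B@3 C@3
Step 9: thread A executes A3 (x = x - 1). Shared: x=1. PCs: A@3 B@3 C@3
Step 10: thread C executes C4 (x = x - 2). Shared: x=-1. PCs: A@3 B@3 C@4

Answer: x=-1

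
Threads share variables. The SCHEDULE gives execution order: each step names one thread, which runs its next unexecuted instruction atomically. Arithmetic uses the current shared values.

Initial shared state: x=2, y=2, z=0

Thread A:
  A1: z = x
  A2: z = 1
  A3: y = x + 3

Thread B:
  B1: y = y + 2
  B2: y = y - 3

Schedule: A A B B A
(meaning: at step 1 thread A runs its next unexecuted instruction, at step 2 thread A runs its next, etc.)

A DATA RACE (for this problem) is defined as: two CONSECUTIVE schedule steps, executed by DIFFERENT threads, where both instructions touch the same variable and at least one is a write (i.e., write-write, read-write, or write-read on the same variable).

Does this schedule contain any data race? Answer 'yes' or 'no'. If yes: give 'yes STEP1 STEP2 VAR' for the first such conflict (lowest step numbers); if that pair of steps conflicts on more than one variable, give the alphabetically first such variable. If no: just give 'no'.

Steps 1,2: same thread (A). No race.
Steps 2,3: A(r=-,w=z) vs B(r=y,w=y). No conflict.
Steps 3,4: same thread (B). No race.
Steps 4,5: B(y = y - 3) vs A(y = x + 3). RACE on y (W-W).
First conflict at steps 4,5.

Answer: yes 4 5 y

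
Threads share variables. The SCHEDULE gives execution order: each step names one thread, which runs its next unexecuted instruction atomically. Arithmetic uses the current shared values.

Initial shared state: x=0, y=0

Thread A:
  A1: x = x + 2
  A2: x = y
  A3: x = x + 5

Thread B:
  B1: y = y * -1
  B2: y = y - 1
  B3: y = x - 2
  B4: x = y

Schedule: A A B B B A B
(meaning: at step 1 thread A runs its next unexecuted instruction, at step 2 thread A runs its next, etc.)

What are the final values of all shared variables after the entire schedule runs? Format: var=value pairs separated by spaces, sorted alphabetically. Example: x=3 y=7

Step 1: thread A executes A1 (x = x + 2). Shared: x=2 y=0. PCs: A@1 B@0
Step 2: thread A executes A2 (x = y). Shared: x=0 y=0. PCs: A@2 B@0
Step 3: thread B executes B1 (y = y * -1). Shared: x=0 y=0. PCs: A@2 B@1
Step 4: thread B executes B2 (y = y - 1). Shared: x=0 y=-1. PCs: A@2 B@2
Step 5: thread B executes B3 (y = x - 2). Shared: x=0 y=-2. PCs: A@2 B@3
Step 6: thread A executes A3 (x = x + 5). Shared: x=5 y=-2. PCs: A@3 B@3
Step 7: thread B executes B4 (x = y). Shared: x=-2 y=-2. PCs: A@3 B@4

Answer: x=-2 y=-2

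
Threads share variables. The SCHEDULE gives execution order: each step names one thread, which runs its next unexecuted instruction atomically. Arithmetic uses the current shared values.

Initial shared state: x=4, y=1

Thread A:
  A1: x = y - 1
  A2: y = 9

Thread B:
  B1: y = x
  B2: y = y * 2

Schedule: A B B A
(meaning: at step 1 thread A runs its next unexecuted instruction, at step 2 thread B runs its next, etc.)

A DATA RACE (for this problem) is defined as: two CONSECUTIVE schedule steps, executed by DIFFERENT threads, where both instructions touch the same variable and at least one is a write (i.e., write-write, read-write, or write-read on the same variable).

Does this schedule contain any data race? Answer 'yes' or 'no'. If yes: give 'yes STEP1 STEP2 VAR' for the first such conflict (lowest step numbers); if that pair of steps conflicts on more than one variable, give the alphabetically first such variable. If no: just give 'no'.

Answer: yes 1 2 x

Derivation:
Steps 1,2: A(x = y - 1) vs B(y = x). RACE on x (W-R), y (R-W). Multiple vars; alphabetically first is x.
Steps 2,3: same thread (B). No race.
Steps 3,4: B(y = y * 2) vs A(y = 9). RACE on y (W-W).
First conflict at steps 1,2.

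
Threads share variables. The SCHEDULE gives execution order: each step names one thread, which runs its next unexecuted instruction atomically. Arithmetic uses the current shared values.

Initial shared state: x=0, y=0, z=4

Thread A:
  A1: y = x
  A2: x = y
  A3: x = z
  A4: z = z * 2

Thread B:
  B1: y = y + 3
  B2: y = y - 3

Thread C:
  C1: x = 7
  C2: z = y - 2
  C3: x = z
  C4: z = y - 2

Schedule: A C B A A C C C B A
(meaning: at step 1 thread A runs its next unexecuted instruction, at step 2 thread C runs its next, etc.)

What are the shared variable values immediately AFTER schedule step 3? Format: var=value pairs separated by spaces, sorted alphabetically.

Answer: x=7 y=3 z=4

Derivation:
Step 1: thread A executes A1 (y = x). Shared: x=0 y=0 z=4. PCs: A@1 B@0 C@0
Step 2: thread C executes C1 (x = 7). Shared: x=7 y=0 z=4. PCs: A@1 B@0 C@1
Step 3: thread B executes B1 (y = y + 3). Shared: x=7 y=3 z=4. PCs: A@1 B@1 C@1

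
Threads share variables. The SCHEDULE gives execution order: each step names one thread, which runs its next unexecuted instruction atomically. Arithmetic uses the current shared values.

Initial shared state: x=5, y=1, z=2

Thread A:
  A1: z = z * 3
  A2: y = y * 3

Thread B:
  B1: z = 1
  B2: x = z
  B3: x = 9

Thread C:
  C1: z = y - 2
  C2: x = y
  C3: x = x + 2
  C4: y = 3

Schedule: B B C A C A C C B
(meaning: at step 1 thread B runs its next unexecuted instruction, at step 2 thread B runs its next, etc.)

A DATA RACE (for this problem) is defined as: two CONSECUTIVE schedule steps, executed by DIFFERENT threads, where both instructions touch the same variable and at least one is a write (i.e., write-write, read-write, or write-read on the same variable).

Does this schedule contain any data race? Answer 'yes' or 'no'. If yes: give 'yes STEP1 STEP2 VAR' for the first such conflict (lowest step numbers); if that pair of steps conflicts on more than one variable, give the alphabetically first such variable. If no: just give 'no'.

Steps 1,2: same thread (B). No race.
Steps 2,3: B(x = z) vs C(z = y - 2). RACE on z (R-W).
Steps 3,4: C(z = y - 2) vs A(z = z * 3). RACE on z (W-W).
Steps 4,5: A(r=z,w=z) vs C(r=y,w=x). No conflict.
Steps 5,6: C(x = y) vs A(y = y * 3). RACE on y (R-W).
Steps 6,7: A(r=y,w=y) vs C(r=x,w=x). No conflict.
Steps 7,8: same thread (C). No race.
Steps 8,9: C(r=-,w=y) vs B(r=-,w=x). No conflict.
First conflict at steps 2,3.

Answer: yes 2 3 z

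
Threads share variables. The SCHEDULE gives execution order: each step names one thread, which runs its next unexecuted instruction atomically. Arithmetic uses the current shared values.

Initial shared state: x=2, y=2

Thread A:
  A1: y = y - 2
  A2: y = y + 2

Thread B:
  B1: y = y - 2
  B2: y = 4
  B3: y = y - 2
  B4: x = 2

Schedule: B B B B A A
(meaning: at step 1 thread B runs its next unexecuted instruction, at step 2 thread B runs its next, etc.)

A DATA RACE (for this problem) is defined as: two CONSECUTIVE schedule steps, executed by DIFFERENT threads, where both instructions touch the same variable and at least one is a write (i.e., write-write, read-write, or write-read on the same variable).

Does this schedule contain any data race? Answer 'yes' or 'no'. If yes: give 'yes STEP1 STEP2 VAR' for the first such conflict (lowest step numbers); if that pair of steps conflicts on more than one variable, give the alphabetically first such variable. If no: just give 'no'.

Steps 1,2: same thread (B). No race.
Steps 2,3: same thread (B). No race.
Steps 3,4: same thread (B). No race.
Steps 4,5: B(r=-,w=x) vs A(r=y,w=y). No conflict.
Steps 5,6: same thread (A). No race.

Answer: no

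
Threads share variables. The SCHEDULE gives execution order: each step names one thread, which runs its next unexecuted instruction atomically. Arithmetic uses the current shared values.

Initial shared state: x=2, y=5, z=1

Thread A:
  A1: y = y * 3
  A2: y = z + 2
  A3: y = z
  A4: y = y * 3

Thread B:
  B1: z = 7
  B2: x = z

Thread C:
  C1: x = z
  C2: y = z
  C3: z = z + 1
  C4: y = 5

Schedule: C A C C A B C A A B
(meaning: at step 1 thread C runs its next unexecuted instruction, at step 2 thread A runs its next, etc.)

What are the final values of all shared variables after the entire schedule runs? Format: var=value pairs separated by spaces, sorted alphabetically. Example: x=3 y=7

Answer: x=7 y=21 z=7

Derivation:
Step 1: thread C executes C1 (x = z). Shared: x=1 y=5 z=1. PCs: A@0 B@0 C@1
Step 2: thread A executes A1 (y = y * 3). Shared: x=1 y=15 z=1. PCs: A@1 B@0 C@1
Step 3: thread C executes C2 (y = z). Shared: x=1 y=1 z=1. PCs: A@1 B@0 C@2
Step 4: thread C executes C3 (z = z + 1). Shared: x=1 y=1 z=2. PCs: A@1 B@0 C@3
Step 5: thread A executes A2 (y = z + 2). Shared: x=1 y=4 z=2. PCs: A@2 B@0 C@3
Step 6: thread B executes B1 (z = 7). Shared: x=1 y=4 z=7. PCs: A@2 B@1 C@3
Step 7: thread C executes C4 (y = 5). Shared: x=1 y=5 z=7. PCs: A@2 B@1 C@4
Step 8: thread A executes A3 (y = z). Shared: x=1 y=7 z=7. PCs: A@3 B@1 C@4
Step 9: thread A executes A4 (y = y * 3). Shared: x=1 y=21 z=7. PCs: A@4 B@1 C@4
Step 10: thread B executes B2 (x = z). Shared: x=7 y=21 z=7. PCs: A@4 B@2 C@4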